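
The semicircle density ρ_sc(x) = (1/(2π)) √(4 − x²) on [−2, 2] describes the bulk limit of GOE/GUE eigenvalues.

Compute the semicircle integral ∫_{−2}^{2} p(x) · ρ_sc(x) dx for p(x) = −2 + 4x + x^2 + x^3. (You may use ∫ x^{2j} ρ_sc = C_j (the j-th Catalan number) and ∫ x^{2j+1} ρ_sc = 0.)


Write p(x) = Σ a_i x^i, split into monomials and integrate each against ρ_sc separately.
Using ∫ x^{2j} ρ_sc = C_j = (1/(j+1)) C(2j, j) (Catalan numbers) and ∫ x^{2j+1} ρ_sc = 0 (odd monomials vanish by symmetry):
  i = 0 (even): a_0 · C_{0} = -2 · 1 = -2
  i = 1 (odd): ∫ x^1 ρ_sc = 0 (vanishes)
  i = 2 (even): a_2 · C_{1} = 1 · 1 = 1
  i = 3 (odd): ∫ x^3 ρ_sc = 0 (vanishes)

Summing the contributions: ∫_{−2}^{2} p(x) ρ_sc(x) dx = (-2) + 1 = -1.


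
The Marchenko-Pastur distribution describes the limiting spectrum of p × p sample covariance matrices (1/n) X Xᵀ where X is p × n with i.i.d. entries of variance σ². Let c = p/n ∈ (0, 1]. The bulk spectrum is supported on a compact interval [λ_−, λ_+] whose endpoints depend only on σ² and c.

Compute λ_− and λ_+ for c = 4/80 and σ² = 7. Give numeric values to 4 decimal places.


c = 4/80 = 0.050000; √c = 0.223607.
λ_− = σ² (1 − √c)² = 7 · (1 − 0.223607)² = 7 · (0.776393)² = 4.219505.
λ_+ = σ² (1 + √c)² = 7 · (1 + 0.223607)² = 7 · (1.223607)² = 10.480495.

Rounded to 4 decimal places: λ_− ≈ 4.2195, λ_+ ≈ 10.4805.


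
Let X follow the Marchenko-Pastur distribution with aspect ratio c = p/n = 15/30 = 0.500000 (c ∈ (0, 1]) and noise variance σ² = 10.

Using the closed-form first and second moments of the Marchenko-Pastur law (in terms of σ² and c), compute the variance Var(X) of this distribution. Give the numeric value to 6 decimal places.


Recall the MP moments m_1 = E[X] = σ² and m_2 = E[X²] = σ⁴ (1 + c).
m_1 = E[X] = σ² = 10, so m_1² = 100.
m_2 = E[X²] = σ⁴ (1 + c) = 100 · (1 + 0.500000) = 100 · 1.500000 = 150.000000.
(Note m_2 − m_1² simplifies to c · σ⁴ = 0.500000 · 100.)

Var(X) = m_2 − m_1² = 150.000000 − 100 = 50.000000.


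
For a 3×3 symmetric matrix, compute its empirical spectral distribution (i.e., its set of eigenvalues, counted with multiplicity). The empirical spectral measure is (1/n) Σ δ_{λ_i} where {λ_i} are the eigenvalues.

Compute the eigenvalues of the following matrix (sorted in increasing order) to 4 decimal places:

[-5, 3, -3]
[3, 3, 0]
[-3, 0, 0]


Since M is real symmetric, all three eigenvalues are real; they are the roots of det(λI − M) = λ³ − (tr M) λ² + s λ − det M, where s is the sum of the principal 2×2 minors.
tr M = -5 + 3 + 0 = -2.
s = ((-5)·3 − 3²) + ((-5)·0 − (-3)²) + (3·0 − 0²) = -24 + (-9) + 0 = -33.
det M (expand along row 1) = (-5)·0 − 3·0 + (-3)·9 = -27.
Characteristic polynomial: λ³ + 2λ² − 33λ + 27 = 0.
Substitute λ = y + (tr M)/3 = y − 0.666667 to remove the quadratic term: y³ + p·y + q = 0 with p = s − (tr M)²/3 = -34.333333 and q = −2(tr M)³/27 + (tr M)·s/3 − det M = 49.592593.
Three real roots ⇒ use the trigonometric (Viète) form: r = 2√(−p/3) = 6.765928, φ = arccos(3q/(p·r)) = arccos(-0.640464) = 2.265899 rad.
y_k = r·cos(φ/3 − 2πk/3) for k = 0, 1, 2 gives y = 4.926043, 1.553682, -6.479725.
λ_k = y_k − 0.666667 gives λ = 4.2594, 0.8870, -7.1464 (check: the sum is -2.0000 = tr M).

Eigenvalues sorted in increasing order: [-7.1464, 0.8870, 4.2594].


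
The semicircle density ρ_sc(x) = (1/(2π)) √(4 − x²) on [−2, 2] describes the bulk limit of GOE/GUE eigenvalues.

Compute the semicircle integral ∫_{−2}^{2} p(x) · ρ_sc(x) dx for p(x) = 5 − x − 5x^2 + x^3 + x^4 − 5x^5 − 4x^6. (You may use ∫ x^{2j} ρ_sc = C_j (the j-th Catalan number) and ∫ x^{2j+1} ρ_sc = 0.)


Write p(x) = Σ a_i x^i, split into monomials and integrate each against ρ_sc separately.
Using ∫ x^{2j} ρ_sc = C_j = (1/(j+1)) C(2j, j) (Catalan numbers) and ∫ x^{2j+1} ρ_sc = 0 (odd monomials vanish by symmetry):
  i = 0 (even): a_0 · C_{0} = 5 · 1 = 5
  i = 1 (odd): ∫ x^1 ρ_sc = 0 (vanishes)
  i = 2 (even): a_2 · C_{1} = -5 · 1 = -5
  i = 3 (odd): ∫ x^3 ρ_sc = 0 (vanishes)
  i = 4 (even): a_4 · C_{2} = 1 · 2 = 2
  i = 5 (odd): ∫ x^5 ρ_sc = 0 (vanishes)
  i = 6 (even): a_6 · C_{3} = -4 · 5 = -20

Summing the contributions: ∫_{−2}^{2} p(x) ρ_sc(x) dx = 5 + (-5) + 2 + (-20) = -18.


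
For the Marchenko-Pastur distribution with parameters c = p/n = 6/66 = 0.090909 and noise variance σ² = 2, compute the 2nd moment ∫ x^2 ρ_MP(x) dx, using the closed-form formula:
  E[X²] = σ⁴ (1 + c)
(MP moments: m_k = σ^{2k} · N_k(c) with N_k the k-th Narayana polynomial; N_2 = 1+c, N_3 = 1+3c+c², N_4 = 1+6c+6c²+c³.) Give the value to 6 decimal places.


E[X²] = σ⁴ (1 + c) (second MP moment). With σ² = 2 (so σ⁴ = 4) and c = 6/66 = 0.090909: E[X²] = 4 · (1 + 0.090909) = 4 · 1.090909.

So E[X^2] = 4.363636.


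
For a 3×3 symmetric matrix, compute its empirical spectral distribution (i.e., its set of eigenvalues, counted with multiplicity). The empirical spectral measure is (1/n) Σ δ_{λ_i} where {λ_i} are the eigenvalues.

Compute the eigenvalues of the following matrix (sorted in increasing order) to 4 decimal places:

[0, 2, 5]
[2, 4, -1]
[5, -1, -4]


Since M is real symmetric, all three eigenvalues are real; they are the roots of det(λI − M) = λ³ − (tr M) λ² + s λ − det M, where s is the sum of the principal 2×2 minors.
tr M = 0 + 4 + (-4) = 0.
s = (0·4 − 2²) + (0·(-4) − 5²) + (4·(-4) − (-1)²) = -4 + (-25) + (-17) = -46.
det M (expand along row 1) = 0·(-17) − 2·(-3) + 5·(-22) = -104.
Characteristic polynomial: λ³ − 46λ + 104 = 0.
Substitute λ = y + (tr M)/3 = y + 0.000000 to remove the quadratic term: y³ + p·y + q = 0 with p = s − (tr M)²/3 = -46.000000 and q = −2(tr M)³/27 + (tr M)·s/3 − det M = 104.000000.
Three real roots ⇒ use the trigonometric (Viète) form: r = 2√(−p/3) = 7.831560, φ = arccos(3q/(p·r)) = arccos(-0.866061) = 2.618065 rad.
y_k = r·cos(φ/3 − 2πk/3) for k = 0, 1, 2 gives y = 5.033887, 2.678726, -7.712613.
λ_k = y_k + 0.000000 gives λ = 5.0339, 2.6787, -7.7126 (check: the sum is 0.0000 = tr M).

Eigenvalues sorted in increasing order: [-7.7126, 2.6787, 5.0339].


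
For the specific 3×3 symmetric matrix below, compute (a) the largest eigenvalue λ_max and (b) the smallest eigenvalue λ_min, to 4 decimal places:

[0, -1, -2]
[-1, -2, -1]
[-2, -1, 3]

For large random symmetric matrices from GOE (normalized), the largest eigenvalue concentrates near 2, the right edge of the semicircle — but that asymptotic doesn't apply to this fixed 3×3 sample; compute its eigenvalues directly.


Since M is real symmetric, all three eigenvalues are real; they are the roots of det(λI − M) = λ³ − (tr M) λ² + s λ − det M, where s is the sum of the principal 2×2 minors.
tr M = 0 + (-2) + 3 = 1.
s = (0·(-2) − (-1)²) + (0·3 − (-2)²) + ((-2)·3 − (-1)²) = -1 + (-4) + (-7) = -12.
det M (expand along row 1) = 0·(-7) − (-1)·(-5) + (-2)·(-3) = 1.
Characteristic polynomial: λ³ − λ² − 12λ − 1 = 0.
Substitute λ = y + (tr M)/3 = y + 0.333333 to remove the quadratic term: y³ + p·y + q = 0 with p = s − (tr M)²/3 = -12.333333 and q = −2(tr M)³/27 + (tr M)·s/3 − det M = -5.074074.
Three real roots ⇒ use the trigonometric (Viète) form: r = 2√(−p/3) = 4.055175, φ = arccos(3q/(p·r)) = arccos(0.304360) = 1.261530 rad.
y_k = r·cos(φ/3 − 2πk/3) for k = 0, 1, 2 gives y = 3.701892, -0.417304, -3.284588.
λ_k = y_k + 0.333333 gives λ = 4.0352, -0.0840, -2.9513 (check: the sum is 1.0000 = tr M).

Hence λ_max = 4.0352 and λ_min = -2.9513.


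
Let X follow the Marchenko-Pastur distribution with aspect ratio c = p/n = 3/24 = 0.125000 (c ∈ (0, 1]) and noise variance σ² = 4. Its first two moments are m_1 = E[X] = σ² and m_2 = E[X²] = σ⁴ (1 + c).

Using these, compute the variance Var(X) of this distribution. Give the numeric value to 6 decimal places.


m_1 = E[X] = σ² = 4, so m_1² = 16.
m_2 = E[X²] = σ⁴ (1 + c) = 16 · (1 + 0.125000) = 16 · 1.125000 = 18.000000.
(Note m_2 − m_1² simplifies to c · σ⁴ = 0.125000 · 16.)

Var(X) = m_2 − m_1² = 18.000000 − 16 = 2.000000.


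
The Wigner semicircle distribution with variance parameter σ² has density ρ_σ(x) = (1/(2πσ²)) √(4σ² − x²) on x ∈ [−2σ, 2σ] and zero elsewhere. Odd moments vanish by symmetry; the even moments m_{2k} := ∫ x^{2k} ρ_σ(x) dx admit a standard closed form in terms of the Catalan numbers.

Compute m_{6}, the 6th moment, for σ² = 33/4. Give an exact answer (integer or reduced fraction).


By the scaled semicircle moment identity, m_{2k} = σ^{2k} · C_k with k = 3.
C_3 = (1/(k+1)) · C(2k, k) = (1/4) · C(6, 3) = (1/4) · 20 = 5.
σ^{2k} = (σ²)^k = (33/4)^3 = 35937/64.

Therefore m_{6} = σ^{6} · C_3 = (35937/64) · 5 = 179685/64.


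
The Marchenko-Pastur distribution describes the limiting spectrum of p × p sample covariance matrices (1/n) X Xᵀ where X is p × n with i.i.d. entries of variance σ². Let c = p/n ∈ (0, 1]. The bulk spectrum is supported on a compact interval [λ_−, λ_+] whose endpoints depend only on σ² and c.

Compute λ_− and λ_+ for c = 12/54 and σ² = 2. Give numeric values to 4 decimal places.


c = 12/54 = 0.222222; √c = 0.471405.
λ_− = σ² (1 − √c)² = 2 · (1 − 0.471405)² = 2 · (0.528595)² = 0.558826.
λ_+ = σ² (1 + √c)² = 2 · (1 + 0.471405)² = 2 · (1.471405)² = 4.330063.

Rounded to 4 decimal places: λ_− ≈ 0.5588, λ_+ ≈ 4.3301.


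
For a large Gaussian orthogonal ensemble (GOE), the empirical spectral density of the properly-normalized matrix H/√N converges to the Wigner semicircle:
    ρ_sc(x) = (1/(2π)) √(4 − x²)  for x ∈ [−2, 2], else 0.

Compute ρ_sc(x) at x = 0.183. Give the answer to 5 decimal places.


ρ_sc(x) = (1/(2π)) √(4 − x²). With x = 0.183:
  4 − x² = 4 − (0.183)² = 4 − 0.033489 = 3.966511.
  √(4 − x²) = 1.991610.
  1/(2π) = 0.159155.
  ρ_sc(0.183) = 0.159155 · 1.991610 = 0.316975.

Rounded to 5 decimal places: ρ_sc(0.183) ≈ 0.31697.


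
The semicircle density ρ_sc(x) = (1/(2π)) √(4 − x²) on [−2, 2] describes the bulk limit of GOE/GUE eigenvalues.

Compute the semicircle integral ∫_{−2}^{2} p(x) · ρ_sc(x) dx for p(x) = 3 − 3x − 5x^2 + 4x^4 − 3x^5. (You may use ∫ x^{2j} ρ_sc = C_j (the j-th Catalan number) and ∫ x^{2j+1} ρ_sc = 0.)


Write p(x) = Σ a_i x^i, split into monomials and integrate each against ρ_sc separately.
Using ∫ x^{2j} ρ_sc = C_j = (1/(j+1)) C(2j, j) (Catalan numbers) and ∫ x^{2j+1} ρ_sc = 0 (odd monomials vanish by symmetry):
  i = 0 (even): a_0 · C_{0} = 3 · 1 = 3
  i = 1 (odd): ∫ x^1 ρ_sc = 0 (vanishes)
  i = 2 (even): a_2 · C_{1} = -5 · 1 = -5
  i = 4 (even): a_4 · C_{2} = 4 · 2 = 8
  i = 5 (odd): ∫ x^5 ρ_sc = 0 (vanishes)

Summing the contributions: ∫_{−2}^{2} p(x) ρ_sc(x) dx = 3 + (-5) + 8 = 6.


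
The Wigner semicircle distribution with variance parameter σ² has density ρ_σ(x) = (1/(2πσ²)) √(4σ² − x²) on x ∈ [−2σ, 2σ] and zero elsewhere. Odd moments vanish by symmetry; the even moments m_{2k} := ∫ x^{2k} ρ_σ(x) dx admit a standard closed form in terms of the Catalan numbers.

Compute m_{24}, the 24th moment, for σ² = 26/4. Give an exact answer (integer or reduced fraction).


By the scaled semicircle moment identity, m_{2k} = σ^{2k} · C_k with k = 12.
C_12 = (1/(k+1)) · C(2k, k) = (1/13) · C(24, 12) = (1/13) · 2704156 = 208012.
σ^{2k} = (σ²)^k = (26/4)^12 = 23298085122481/4096.

Therefore m_{24} = σ^{24} · C_12 = (23298085122481/4096) · 208012 = 1211570320624379443/1024.


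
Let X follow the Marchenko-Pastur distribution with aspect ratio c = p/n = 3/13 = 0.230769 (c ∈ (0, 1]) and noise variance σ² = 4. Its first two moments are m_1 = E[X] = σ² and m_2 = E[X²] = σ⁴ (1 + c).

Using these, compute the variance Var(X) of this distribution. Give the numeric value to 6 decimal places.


m_1 = E[X] = σ² = 4, so m_1² = 16.
m_2 = E[X²] = σ⁴ (1 + c) = 16 · (1 + 0.230769) = 16 · 1.230769 = 19.692308.
(Note m_2 − m_1² simplifies to c · σ⁴ = 0.230769 · 16.)

Var(X) = m_2 − m_1² = 19.692308 − 16 = 3.692308.


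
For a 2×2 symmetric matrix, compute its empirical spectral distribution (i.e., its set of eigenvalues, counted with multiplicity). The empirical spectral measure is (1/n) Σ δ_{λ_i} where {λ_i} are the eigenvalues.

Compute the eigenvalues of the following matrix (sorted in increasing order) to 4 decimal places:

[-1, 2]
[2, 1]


Since M is real symmetric, both eigenvalues are real; they are the roots of det(λI − M) = λ² − (tr M) λ + det M.
tr M = -1 + 1 = 0.
det M = (-1)·1 − 2² = -1 − 4 = -5.
Characteristic polynomial: λ² − 5 = 0.
Discriminant Δ = (tr M)² − 4·det M = 0 − (-20) = 20; √Δ = 4.472136.
λ = (tr M ± √Δ)/2 = (0 ± 4.472136)/2, giving (tr M − √Δ)/2 = -2.2361 and (tr M + √Δ)/2 = 2.2361.

Eigenvalues sorted in increasing order: [-2.2361, 2.2361].


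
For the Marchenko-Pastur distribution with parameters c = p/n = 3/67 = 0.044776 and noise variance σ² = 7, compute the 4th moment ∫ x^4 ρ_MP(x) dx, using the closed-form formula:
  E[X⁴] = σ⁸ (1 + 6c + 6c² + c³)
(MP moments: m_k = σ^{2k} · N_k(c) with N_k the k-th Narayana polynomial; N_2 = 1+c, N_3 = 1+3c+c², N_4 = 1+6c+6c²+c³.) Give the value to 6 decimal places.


E[X⁴] = σ⁸ (1 + 6c + 6c² + c³) (fourth MP moment). With σ² = 7 (so σ⁸ = 2401) and c = 3/67 = 0.044776: E[X⁴] = 2401 · (1 + 6·0.044776 + 6·(0.044776)² + (0.044776)³) = 2401 · 1.280776.

So E[X^4] = 3075.142920.


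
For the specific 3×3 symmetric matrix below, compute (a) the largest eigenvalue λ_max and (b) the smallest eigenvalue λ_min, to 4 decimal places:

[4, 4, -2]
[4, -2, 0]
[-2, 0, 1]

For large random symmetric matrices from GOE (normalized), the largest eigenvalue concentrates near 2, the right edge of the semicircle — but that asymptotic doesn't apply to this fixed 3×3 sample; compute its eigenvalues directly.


Since M is real symmetric, all three eigenvalues are real; they are the roots of det(λI − M) = λ³ − (tr M) λ² + s λ − det M, where s is the sum of the principal 2×2 minors.
tr M = 4 + (-2) + 1 = 3.
s = (4·(-2) − 4²) + (4·1 − (-2)²) + ((-2)·1 − 0²) = -24 + 0 + (-2) = -26.
det M (expand along row 1) = 4·(-2) − 4·4 + (-2)·(-4) = -16.
Characteristic polynomial: λ³ − 3λ² − 26λ + 16 = 0.
Substitute λ = y + (tr M)/3 = y + 1.000000 to remove the quadratic term: y³ + p·y + q = 0 with p = s − (tr M)²/3 = -29.000000 and q = −2(tr M)³/27 + (tr M)·s/3 − det M = -12.000000.
Three real roots ⇒ use the trigonometric (Viète) form: r = 2√(−p/3) = 6.218253, φ = arccos(3q/(p·r)) = arccos(0.199635) = 1.369811 rad.
y_k = r·cos(φ/3 − 2πk/3) for k = 0, 1, 2 gives y = 5.581224, -0.416281, -5.164944.
λ_k = y_k + 1.000000 gives λ = 6.5812, 0.5837, -4.1649 (check: the sum is 3.0000 = tr M).

Hence λ_max = 6.5812 and λ_min = -4.1649.


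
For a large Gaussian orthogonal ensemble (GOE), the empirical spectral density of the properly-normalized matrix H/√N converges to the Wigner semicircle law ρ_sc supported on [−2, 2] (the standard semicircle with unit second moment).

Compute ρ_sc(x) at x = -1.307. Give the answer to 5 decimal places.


ρ_sc(x) = (1/(2π)) √(4 − x²). With x = -1.307:
  4 − x² = 4 − (-1.307)² = 4 − 1.708249 = 2.291751.
  √(4 − x²) = 1.513853.
  1/(2π) = 0.159155.
  ρ_sc(-1.307) = 0.159155 · 1.513853 = 0.240937.

Rounded to 5 decimal places: ρ_sc(-1.307) ≈ 0.24094.


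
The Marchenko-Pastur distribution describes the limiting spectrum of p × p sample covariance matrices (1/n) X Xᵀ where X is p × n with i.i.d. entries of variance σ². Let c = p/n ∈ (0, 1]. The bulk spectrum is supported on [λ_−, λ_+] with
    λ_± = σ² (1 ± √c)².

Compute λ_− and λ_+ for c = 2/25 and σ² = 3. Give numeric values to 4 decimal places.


c = 2/25 = 0.080000; √c = 0.282843.
λ_− = σ² (1 − √c)² = 3 · (1 − 0.282843)² = 3 · (0.717157)² = 1.542944.
λ_+ = σ² (1 + √c)² = 3 · (1 + 0.282843)² = 3 · (1.282843)² = 4.937056.

Rounded to 4 decimal places: λ_− ≈ 1.5429, λ_+ ≈ 4.9371.


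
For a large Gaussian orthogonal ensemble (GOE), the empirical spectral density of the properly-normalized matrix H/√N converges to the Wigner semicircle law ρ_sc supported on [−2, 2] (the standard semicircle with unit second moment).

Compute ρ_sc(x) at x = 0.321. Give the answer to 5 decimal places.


ρ_sc(x) = (1/(2π)) √(4 − x²). With x = 0.321:
  4 − x² = 4 − (0.321)² = 4 − 0.103041 = 3.896959.
  √(4 − x²) = 1.974072.
  1/(2π) = 0.159155.
  ρ_sc(0.321) = 0.159155 · 1.974072 = 0.314183.

Rounded to 5 decimal places: ρ_sc(0.321) ≈ 0.31418.


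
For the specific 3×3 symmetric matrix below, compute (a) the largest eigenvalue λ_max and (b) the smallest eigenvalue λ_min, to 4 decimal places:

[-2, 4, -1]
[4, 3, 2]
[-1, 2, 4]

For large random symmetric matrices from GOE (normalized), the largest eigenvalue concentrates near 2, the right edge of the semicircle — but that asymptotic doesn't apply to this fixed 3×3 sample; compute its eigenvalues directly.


Since M is real symmetric, all three eigenvalues are real; they are the roots of det(λI − M) = λ³ − (tr M) λ² + s λ − det M, where s is the sum of the principal 2×2 minors.
tr M = -2 + 3 + 4 = 5.
s = ((-2)·3 − 4²) + ((-2)·4 − (-1)²) + (3·4 − 2²) = -22 + (-9) + 8 = -23.
det M (expand along row 1) = (-2)·8 − 4·18 + (-1)·11 = -99.
Characteristic polynomial: λ³ − 5λ² − 23λ + 99 = 0.
Substitute λ = y + (tr M)/3 = y + 1.666667 to remove the quadratic term: y³ + p·y + q = 0 with p = s − (tr M)²/3 = -31.333333 and q = −2(tr M)³/27 + (tr M)·s/3 − det M = 51.407407.
Three real roots ⇒ use the trigonometric (Viète) form: r = 2√(−p/3) = 6.463573, φ = arccos(3q/(p·r)) = arccos(-0.761496) = 2.436415 rad.
y_k = r·cos(φ/3 − 2πk/3) for k = 0, 1, 2 gives y = 4.446604, 1.839225, -6.285828.
λ_k = y_k + 1.666667 gives λ = 6.1133, 3.5059, -4.6192 (check: the sum is 5.0000 = tr M).

Hence λ_max = 6.1133 and λ_min = -4.6192.


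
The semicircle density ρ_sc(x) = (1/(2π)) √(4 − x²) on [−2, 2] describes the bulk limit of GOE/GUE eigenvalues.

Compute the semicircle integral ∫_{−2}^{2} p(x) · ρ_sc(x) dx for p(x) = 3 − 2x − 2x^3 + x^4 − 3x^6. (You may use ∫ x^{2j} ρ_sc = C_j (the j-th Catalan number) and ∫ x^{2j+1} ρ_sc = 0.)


Write p(x) = Σ a_i x^i, split into monomials and integrate each against ρ_sc separately.
Using ∫ x^{2j} ρ_sc = C_j = (1/(j+1)) C(2j, j) (Catalan numbers) and ∫ x^{2j+1} ρ_sc = 0 (odd monomials vanish by symmetry):
  i = 0 (even): a_0 · C_{0} = 3 · 1 = 3
  i = 1 (odd): ∫ x^1 ρ_sc = 0 (vanishes)
  i = 3 (odd): ∫ x^3 ρ_sc = 0 (vanishes)
  i = 4 (even): a_4 · C_{2} = 1 · 2 = 2
  i = 6 (even): a_6 · C_{3} = -3 · 5 = -15

Summing the contributions: ∫_{−2}^{2} p(x) ρ_sc(x) dx = 3 + 2 + (-15) = -10.


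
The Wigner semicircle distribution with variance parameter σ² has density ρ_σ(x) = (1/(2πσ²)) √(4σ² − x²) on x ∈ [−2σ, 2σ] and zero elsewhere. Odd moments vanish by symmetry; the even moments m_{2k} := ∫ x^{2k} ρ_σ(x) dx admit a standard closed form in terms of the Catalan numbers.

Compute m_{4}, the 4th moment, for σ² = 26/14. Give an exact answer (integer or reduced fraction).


By the scaled semicircle moment identity, m_{2k} = σ^{2k} · C_k with k = 2.
C_2 = (1/(k+1)) · C(2k, k) = (1/3) · C(4, 2) = (1/3) · 6 = 2.
σ^{2k} = (σ²)^k = (26/14)^2 = 169/49.

Therefore m_{4} = σ^{4} · C_2 = (169/49) · 2 = 338/49.


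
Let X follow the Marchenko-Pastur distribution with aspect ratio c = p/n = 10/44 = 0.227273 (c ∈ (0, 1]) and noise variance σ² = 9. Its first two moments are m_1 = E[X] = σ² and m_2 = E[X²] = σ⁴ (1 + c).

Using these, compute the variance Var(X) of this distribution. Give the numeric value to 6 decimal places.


m_1 = E[X] = σ² = 9, so m_1² = 81.
m_2 = E[X²] = σ⁴ (1 + c) = 81 · (1 + 0.227273) = 81 · 1.227273 = 99.409091.
(Note m_2 − m_1² simplifies to c · σ⁴ = 0.227273 · 81.)

Var(X) = m_2 − m_1² = 99.409091 − 81 = 18.409091.


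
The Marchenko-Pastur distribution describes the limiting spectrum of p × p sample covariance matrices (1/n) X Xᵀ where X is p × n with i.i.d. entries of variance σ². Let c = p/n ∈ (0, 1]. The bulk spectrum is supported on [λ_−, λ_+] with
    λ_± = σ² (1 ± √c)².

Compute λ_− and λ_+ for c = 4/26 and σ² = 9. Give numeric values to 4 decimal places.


c = 4/26 = 0.153846; √c = 0.392232.
λ_− = σ² (1 − √c)² = 9 · (1 − 0.392232)² = 9 · (0.607768)² = 3.324435.
λ_+ = σ² (1 + √c)² = 9 · (1 + 0.392232)² = 9 · (1.392232)² = 17.444796.

Rounded to 4 decimal places: λ_− ≈ 3.3244, λ_+ ≈ 17.4448.


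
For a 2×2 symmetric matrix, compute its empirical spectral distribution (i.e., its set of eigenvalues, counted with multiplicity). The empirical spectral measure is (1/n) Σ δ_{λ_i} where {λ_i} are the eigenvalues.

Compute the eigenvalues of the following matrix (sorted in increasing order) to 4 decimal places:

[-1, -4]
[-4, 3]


Since M is real symmetric, both eigenvalues are real; they are the roots of det(λI − M) = λ² − (tr M) λ + det M.
tr M = -1 + 3 = 2.
det M = (-1)·3 − (-4)² = -3 − 16 = -19.
Characteristic polynomial: λ² − 2λ − 19 = 0.
Discriminant Δ = (tr M)² − 4·det M = 4 − (-76) = 80; √Δ = 8.944272.
λ = (tr M ± √Δ)/2 = (2 ± 8.944272)/2, giving (tr M − √Δ)/2 = -3.4721 and (tr M + √Δ)/2 = 5.4721.

Eigenvalues sorted in increasing order: [-3.4721, 5.4721].


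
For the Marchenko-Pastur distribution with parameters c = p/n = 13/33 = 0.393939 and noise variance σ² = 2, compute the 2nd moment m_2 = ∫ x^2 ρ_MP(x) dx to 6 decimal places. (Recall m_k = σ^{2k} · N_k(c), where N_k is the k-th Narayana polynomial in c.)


E[X²] = σ⁴ (1 + c) (second MP moment). With σ² = 2 (so σ⁴ = 4) and c = 13/33 = 0.393939: E[X²] = 4 · (1 + 0.393939) = 4 · 1.393939.

So E[X^2] = 5.575758.


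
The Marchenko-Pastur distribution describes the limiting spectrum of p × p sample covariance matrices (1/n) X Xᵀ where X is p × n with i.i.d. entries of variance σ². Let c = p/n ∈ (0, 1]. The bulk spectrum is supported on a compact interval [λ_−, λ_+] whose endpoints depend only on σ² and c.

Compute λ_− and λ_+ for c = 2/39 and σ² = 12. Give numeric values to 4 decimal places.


c = 2/39 = 0.051282; √c = 0.226455.
λ_− = σ² (1 − √c)² = 12 · (1 − 0.226455)² = 12 · (0.773545)² = 7.180455.
λ_+ = σ² (1 + √c)² = 12 · (1 + 0.226455)² = 12 · (1.226455)² = 18.050314.

Rounded to 4 decimal places: λ_− ≈ 7.1805, λ_+ ≈ 18.0503.


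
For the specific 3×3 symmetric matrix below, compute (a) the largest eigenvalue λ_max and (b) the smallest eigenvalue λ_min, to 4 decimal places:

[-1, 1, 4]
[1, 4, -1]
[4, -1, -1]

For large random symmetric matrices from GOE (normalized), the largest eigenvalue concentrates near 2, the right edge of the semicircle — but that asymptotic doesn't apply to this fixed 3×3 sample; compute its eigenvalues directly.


Since M is real symmetric, all three eigenvalues are real; they are the roots of det(λI − M) = λ³ − (tr M) λ² + s λ − det M, where s is the sum of the principal 2×2 minors.
tr M = -1 + 4 + (-1) = 2.
s = ((-1)·4 − 1²) + ((-1)·(-1) − 4²) + (4·(-1) − (-1)²) = -5 + (-15) + (-5) = -25.
det M (expand along row 1) = (-1)·(-5) − 1·3 + 4·(-17) = -66.
Characteristic polynomial: λ³ − 2λ² − 25λ + 66 = 0.
Substitute λ = y + (tr M)/3 = y + 0.666667 to remove the quadratic term: y³ + p·y + q = 0 with p = s − (tr M)²/3 = -26.333333 and q = −2(tr M)³/27 + (tr M)·s/3 − det M = 48.740741.
Three real roots ⇒ use the trigonometric (Viète) form: r = 2√(−p/3) = 5.925463, φ = arccos(3q/(p·r)) = arccos(-0.937099) = 2.785020 rad.
y_k = r·cos(φ/3 − 2πk/3) for k = 0, 1, 2 gives y = 3.550324, 2.333333, -5.883657.
λ_k = y_k + 0.666667 gives λ = 4.2170, 3.0000, -5.2170 (check: the sum is 2.0000 = tr M).

Hence λ_max = 4.2170 and λ_min = -5.2170.


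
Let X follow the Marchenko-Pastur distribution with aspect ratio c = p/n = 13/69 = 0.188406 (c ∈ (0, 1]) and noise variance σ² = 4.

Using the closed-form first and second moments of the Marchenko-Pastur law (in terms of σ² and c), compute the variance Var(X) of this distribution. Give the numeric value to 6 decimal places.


Recall the MP moments m_1 = E[X] = σ² and m_2 = E[X²] = σ⁴ (1 + c).
m_1 = E[X] = σ² = 4, so m_1² = 16.
m_2 = E[X²] = σ⁴ (1 + c) = 16 · (1 + 0.188406) = 16 · 1.188406 = 19.014493.
(Note m_2 − m_1² simplifies to c · σ⁴ = 0.188406 · 16.)

Var(X) = m_2 − m_1² = 19.014493 − 16 = 3.014493.


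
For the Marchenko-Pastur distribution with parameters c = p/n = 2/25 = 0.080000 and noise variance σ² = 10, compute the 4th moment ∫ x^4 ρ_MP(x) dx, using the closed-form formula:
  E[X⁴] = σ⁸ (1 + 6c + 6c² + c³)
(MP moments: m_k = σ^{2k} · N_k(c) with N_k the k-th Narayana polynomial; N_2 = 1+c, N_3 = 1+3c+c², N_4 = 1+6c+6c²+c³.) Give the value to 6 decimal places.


E[X⁴] = σ⁸ (1 + 6c + 6c² + c³) (fourth MP moment). With σ² = 10 (so σ⁸ = 10000) and c = 2/25 = 0.080000: E[X⁴] = 10000 · (1 + 6·0.080000 + 6·(0.080000)² + (0.080000)³) = 10000 · 1.518912.

So E[X^4] = 15189.120000.


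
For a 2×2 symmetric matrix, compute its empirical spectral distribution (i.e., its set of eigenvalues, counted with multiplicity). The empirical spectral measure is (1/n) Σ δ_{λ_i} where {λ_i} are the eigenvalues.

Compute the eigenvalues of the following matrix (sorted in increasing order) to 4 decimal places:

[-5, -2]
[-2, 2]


Since M is real symmetric, both eigenvalues are real; they are the roots of det(λI − M) = λ² − (tr M) λ + det M.
tr M = -5 + 2 = -3.
det M = (-5)·2 − (-2)² = -10 − 4 = -14.
Characteristic polynomial: λ² + 3λ − 14 = 0.
Discriminant Δ = (tr M)² − 4·det M = 9 − (-56) = 65; √Δ = 8.062258.
λ = (tr M ± √Δ)/2 = (-3 ± 8.062258)/2, giving (tr M − √Δ)/2 = -5.5311 and (tr M + √Δ)/2 = 2.5311.

Eigenvalues sorted in increasing order: [-5.5311, 2.5311].


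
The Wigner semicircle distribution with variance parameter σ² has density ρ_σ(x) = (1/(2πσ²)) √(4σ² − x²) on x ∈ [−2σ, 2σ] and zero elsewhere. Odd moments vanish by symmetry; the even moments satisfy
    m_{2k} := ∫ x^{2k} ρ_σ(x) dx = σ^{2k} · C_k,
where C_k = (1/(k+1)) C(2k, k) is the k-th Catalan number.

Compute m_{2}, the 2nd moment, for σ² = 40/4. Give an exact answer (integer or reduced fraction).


By the scaled semicircle moment identity, m_{2k} = σ^{2k} · C_k with k = 1.
C_1 = (1/(k+1)) · C(2k, k) = (1/2) · C(2, 1) = (1/2) · 2 = 1.
σ^{2k} = (σ²)^k = (40/4)^1 = 10.

Therefore m_{2} = σ^{2} · C_1 = 10 · 1 = 10.


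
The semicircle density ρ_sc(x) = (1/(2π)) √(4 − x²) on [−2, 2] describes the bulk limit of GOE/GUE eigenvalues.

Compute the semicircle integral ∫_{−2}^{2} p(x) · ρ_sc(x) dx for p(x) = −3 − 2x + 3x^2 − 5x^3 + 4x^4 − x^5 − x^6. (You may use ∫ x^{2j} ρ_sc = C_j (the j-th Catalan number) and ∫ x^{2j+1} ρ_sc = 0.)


Write p(x) = Σ a_i x^i, split into monomials and integrate each against ρ_sc separately.
Using ∫ x^{2j} ρ_sc = C_j = (1/(j+1)) C(2j, j) (Catalan numbers) and ∫ x^{2j+1} ρ_sc = 0 (odd monomials vanish by symmetry):
  i = 0 (even): a_0 · C_{0} = -3 · 1 = -3
  i = 1 (odd): ∫ x^1 ρ_sc = 0 (vanishes)
  i = 2 (even): a_2 · C_{1} = 3 · 1 = 3
  i = 3 (odd): ∫ x^3 ρ_sc = 0 (vanishes)
  i = 4 (even): a_4 · C_{2} = 4 · 2 = 8
  i = 5 (odd): ∫ x^5 ρ_sc = 0 (vanishes)
  i = 6 (even): a_6 · C_{3} = -1 · 5 = -5

Summing the contributions: ∫_{−2}^{2} p(x) ρ_sc(x) dx = (-3) + 3 + 8 + (-5) = 3.


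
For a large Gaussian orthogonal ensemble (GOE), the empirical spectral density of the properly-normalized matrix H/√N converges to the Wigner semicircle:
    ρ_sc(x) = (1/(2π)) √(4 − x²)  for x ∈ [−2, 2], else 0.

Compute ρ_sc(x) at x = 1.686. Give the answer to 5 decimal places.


ρ_sc(x) = (1/(2π)) √(4 − x²). With x = 1.686:
  4 − x² = 4 − (1.686)² = 4 − 2.842596 = 1.157404.
  √(4 − x²) = 1.075827.
  1/(2π) = 0.159155.
  ρ_sc(1.686) = 0.159155 · 1.075827 = 0.171223.

Rounded to 5 decimal places: ρ_sc(1.686) ≈ 0.17122.


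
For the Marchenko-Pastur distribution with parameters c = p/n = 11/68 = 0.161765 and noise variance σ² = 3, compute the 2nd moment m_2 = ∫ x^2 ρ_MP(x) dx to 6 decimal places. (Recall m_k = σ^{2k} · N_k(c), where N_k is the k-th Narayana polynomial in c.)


E[X²] = σ⁴ (1 + c) (second MP moment). With σ² = 3 (so σ⁴ = 9) and c = 11/68 = 0.161765: E[X²] = 9 · (1 + 0.161765) = 9 · 1.161765.

So E[X^2] = 10.455882.


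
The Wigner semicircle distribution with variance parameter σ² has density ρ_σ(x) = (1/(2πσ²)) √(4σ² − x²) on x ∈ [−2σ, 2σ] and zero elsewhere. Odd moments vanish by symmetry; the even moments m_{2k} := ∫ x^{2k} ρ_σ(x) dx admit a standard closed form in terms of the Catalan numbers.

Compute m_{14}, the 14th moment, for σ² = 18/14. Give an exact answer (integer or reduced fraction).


By the scaled semicircle moment identity, m_{2k} = σ^{2k} · C_k with k = 7.
C_7 = (1/(k+1)) · C(2k, k) = (1/8) · C(14, 7) = (1/8) · 3432 = 429.
σ^{2k} = (σ²)^k = (18/14)^7 = 4782969/823543.

Therefore m_{14} = σ^{14} · C_7 = (4782969/823543) · 429 = 2051893701/823543.


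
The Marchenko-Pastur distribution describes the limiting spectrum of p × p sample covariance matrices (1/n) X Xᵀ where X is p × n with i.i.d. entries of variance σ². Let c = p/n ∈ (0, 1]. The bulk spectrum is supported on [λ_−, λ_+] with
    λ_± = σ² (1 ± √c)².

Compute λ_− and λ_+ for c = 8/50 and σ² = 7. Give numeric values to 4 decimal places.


c = 8/50 = 0.160000; √c = 0.400000.
λ_− = σ² (1 − √c)² = 7 · (1 − 0.400000)² = 7 · (0.600000)² = 2.520000.
λ_+ = σ² (1 + √c)² = 7 · (1 + 0.400000)² = 7 · (1.400000)² = 13.720000.

Rounded to 4 decimal places: λ_− ≈ 2.5200, λ_+ ≈ 13.7200.


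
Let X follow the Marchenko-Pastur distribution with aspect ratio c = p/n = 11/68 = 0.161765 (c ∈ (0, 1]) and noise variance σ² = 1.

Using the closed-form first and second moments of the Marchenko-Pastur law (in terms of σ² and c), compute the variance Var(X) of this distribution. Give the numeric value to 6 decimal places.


Recall the MP moments m_1 = E[X] = σ² and m_2 = E[X²] = σ⁴ (1 + c).
m_1 = E[X] = σ² = 1, so m_1² = 1.
m_2 = E[X²] = σ⁴ (1 + c) = 1 · (1 + 0.161765) = 1 · 1.161765 = 1.161765.
(Note m_2 − m_1² simplifies to c · σ⁴ = 0.161765 · 1.)

Var(X) = m_2 − m_1² = 1.161765 − 1 = 0.161765.


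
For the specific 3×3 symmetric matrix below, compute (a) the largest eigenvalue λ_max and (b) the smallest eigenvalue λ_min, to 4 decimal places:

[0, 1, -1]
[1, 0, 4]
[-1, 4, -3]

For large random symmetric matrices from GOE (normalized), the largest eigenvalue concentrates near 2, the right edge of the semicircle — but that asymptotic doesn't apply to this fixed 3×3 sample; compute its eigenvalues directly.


Since M is real symmetric, all three eigenvalues are real; they are the roots of det(λI − M) = λ³ − (tr M) λ² + s λ − det M, where s is the sum of the principal 2×2 minors.
tr M = 0 + 0 + (-3) = -3.
s = (0·0 − 1²) + (0·(-3) − (-1)²) + (0·(-3) − 4²) = -1 + (-1) + (-16) = -18.
det M (expand along row 1) = 0·(-16) − 1·1 + (-1)·4 = -5.
Characteristic polynomial: λ³ + 3λ² − 18λ + 5 = 0.
Substitute λ = y + (tr M)/3 = y − 1.000000 to remove the quadratic term: y³ + p·y + q = 0 with p = s − (tr M)²/3 = -21.000000 and q = −2(tr M)³/27 + (tr M)·s/3 − det M = 25.000000.
Three real roots ⇒ use the trigonometric (Viète) form: r = 2√(−p/3) = 5.291503, φ = arccos(3q/(p·r)) = arccos(-0.674937) = 2.311675 rad.
y_k = r·cos(φ/3 − 2πk/3) for k = 0, 1, 2 gives y = 3.796769, 1.293544, -5.090313.
λ_k = y_k − 1.000000 gives λ = 2.7968, 0.2935, -6.0903 (check: the sum is -3.0000 = tr M).

Hence λ_max = 2.7968 and λ_min = -6.0903.


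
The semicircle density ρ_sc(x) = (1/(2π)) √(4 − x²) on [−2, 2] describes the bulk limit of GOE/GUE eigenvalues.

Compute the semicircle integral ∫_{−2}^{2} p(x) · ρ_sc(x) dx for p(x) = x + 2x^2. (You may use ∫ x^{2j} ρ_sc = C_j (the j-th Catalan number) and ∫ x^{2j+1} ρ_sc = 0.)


Write p(x) = Σ a_i x^i, split into monomials and integrate each against ρ_sc separately.
Using ∫ x^{2j} ρ_sc = C_j = (1/(j+1)) C(2j, j) (Catalan numbers) and ∫ x^{2j+1} ρ_sc = 0 (odd monomials vanish by symmetry):
  i = 1 (odd): ∫ x^1 ρ_sc = 0 (vanishes)
  i = 2 (even): a_2 · C_{1} = 2 · 1 = 2

Summing the contributions: ∫_{−2}^{2} p(x) ρ_sc(x) dx = 2.


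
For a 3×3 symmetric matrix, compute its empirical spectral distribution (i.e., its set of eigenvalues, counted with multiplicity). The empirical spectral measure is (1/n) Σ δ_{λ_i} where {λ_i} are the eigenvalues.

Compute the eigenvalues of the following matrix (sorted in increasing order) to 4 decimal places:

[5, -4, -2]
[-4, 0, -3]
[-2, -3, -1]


Since M is real symmetric, all three eigenvalues are real; they are the roots of det(λI − M) = λ³ − (tr M) λ² + s λ − det M, where s is the sum of the principal 2×2 minors.
tr M = 5 + 0 + (-1) = 4.
s = (5·0 − (-4)²) + (5·(-1) − (-2)²) + (0·(-1) − (-3)²) = -16 + (-9) + (-9) = -34.
det M (expand along row 1) = 5·(-9) − (-4)·(-2) + (-2)·12 = -77.
Characteristic polynomial: λ³ − 4λ² − 34λ + 77 = 0.
Substitute λ = y + (tr M)/3 = y + 1.333333 to remove the quadratic term: y³ + p·y + q = 0 with p = s − (tr M)²/3 = -39.333333 and q = −2(tr M)³/27 + (tr M)·s/3 − det M = 26.925926.
Three real roots ⇒ use the trigonometric (Viète) form: r = 2√(−p/3) = 7.241854, φ = arccos(3q/(p·r)) = arccos(-0.283584) = 1.858326 rad.
y_k = r·cos(φ/3 − 2πk/3) for k = 0, 1, 2 gives y = 5.896336, 0.693019, -6.589356.
λ_k = y_k + 1.333333 gives λ = 7.2297, 2.0264, -5.2560 (check: the sum is 4.0000 = tr M).

Eigenvalues sorted in increasing order: [-5.2560, 2.0264, 7.2297].


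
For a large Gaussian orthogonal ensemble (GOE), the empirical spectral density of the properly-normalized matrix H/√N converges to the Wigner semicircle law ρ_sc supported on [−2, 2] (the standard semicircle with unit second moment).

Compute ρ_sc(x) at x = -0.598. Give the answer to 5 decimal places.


ρ_sc(x) = (1/(2π)) √(4 − x²). With x = -0.598:
  4 − x² = 4 − (-0.598)² = 4 − 0.357604 = 3.642396.
  √(4 − x²) = 1.908506.
  1/(2π) = 0.159155.
  ρ_sc(-0.598) = 0.159155 · 1.908506 = 0.303748.

Rounded to 5 decimal places: ρ_sc(-0.598) ≈ 0.30375.


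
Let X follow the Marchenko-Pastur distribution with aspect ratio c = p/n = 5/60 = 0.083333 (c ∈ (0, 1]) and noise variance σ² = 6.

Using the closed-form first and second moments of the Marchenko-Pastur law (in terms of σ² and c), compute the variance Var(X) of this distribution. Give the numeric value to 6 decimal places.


Recall the MP moments m_1 = E[X] = σ² and m_2 = E[X²] = σ⁴ (1 + c).
m_1 = E[X] = σ² = 6, so m_1² = 36.
m_2 = E[X²] = σ⁴ (1 + c) = 36 · (1 + 0.083333) = 36 · 1.083333 = 39.000000.
(Note m_2 − m_1² simplifies to c · σ⁴ = 0.083333 · 36.)

Var(X) = m_2 − m_1² = 39.000000 − 36 = 3.000000.


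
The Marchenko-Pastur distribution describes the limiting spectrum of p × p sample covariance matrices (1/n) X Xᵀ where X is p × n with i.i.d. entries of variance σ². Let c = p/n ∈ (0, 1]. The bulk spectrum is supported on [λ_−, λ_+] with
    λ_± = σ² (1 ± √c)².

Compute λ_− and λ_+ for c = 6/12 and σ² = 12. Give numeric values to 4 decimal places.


c = 6/12 = 0.500000; √c = 0.707107.
λ_− = σ² (1 − √c)² = 12 · (1 − 0.707107)² = 12 · (0.292893)² = 1.029437.
λ_+ = σ² (1 + √c)² = 12 · (1 + 0.707107)² = 12 · (1.707107)² = 34.970563.

Rounded to 4 decimal places: λ_− ≈ 1.0294, λ_+ ≈ 34.9706.


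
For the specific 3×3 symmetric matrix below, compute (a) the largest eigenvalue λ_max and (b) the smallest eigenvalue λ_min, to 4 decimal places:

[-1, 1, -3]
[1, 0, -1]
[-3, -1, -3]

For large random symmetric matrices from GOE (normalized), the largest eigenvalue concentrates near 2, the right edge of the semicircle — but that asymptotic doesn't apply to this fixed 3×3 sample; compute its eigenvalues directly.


Since M is real symmetric, all three eigenvalues are real; they are the roots of det(λI − M) = λ³ − (tr M) λ² + s λ − det M, where s is the sum of the principal 2×2 minors.
tr M = -1 + 0 + (-3) = -4.
s = ((-1)·0 − 1²) + ((-1)·(-3) − (-3)²) + (0·(-3) − (-1)²) = -1 + (-6) + (-1) = -8.
det M (expand along row 1) = (-1)·(-1) − 1·(-6) + (-3)·(-1) = 10.
Characteristic polynomial: λ³ + 4λ² − 8λ − 10 = 0.
Substitute λ = y + (tr M)/3 = y − 1.333333 to remove the quadratic term: y³ + p·y + q = 0 with p = s − (tr M)²/3 = -13.333333 and q = −2(tr M)³/27 + (tr M)·s/3 − det M = 5.407407.
Three real roots ⇒ use the trigonometric (Viète) form: r = 2√(−p/3) = 4.216370, φ = arccos(3q/(p·r)) = arccos(-0.288558) = 1.863517 rad.
y_k = r·cos(φ/3 − 2πk/3) for k = 0, 1, 2 gives y = 3.428739, 0.410753, -3.839492.
λ_k = y_k − 1.333333 gives λ = 2.0954, -0.9226, -5.1728 (check: the sum is -4.0000 = tr M).

Hence λ_max = 2.0954 and λ_min = -5.1728.


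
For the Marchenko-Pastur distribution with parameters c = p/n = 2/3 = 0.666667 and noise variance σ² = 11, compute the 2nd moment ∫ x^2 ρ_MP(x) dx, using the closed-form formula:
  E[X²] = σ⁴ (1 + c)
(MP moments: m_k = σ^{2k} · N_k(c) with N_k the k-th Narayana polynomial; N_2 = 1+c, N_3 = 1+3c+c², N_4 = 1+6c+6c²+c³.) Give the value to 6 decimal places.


E[X²] = σ⁴ (1 + c) (second MP moment). With σ² = 11 (so σ⁴ = 121) and c = 2/3 = 0.666667: E[X²] = 121 · (1 + 0.666667) = 121 · 1.666667.

So E[X^2] = 201.666667.


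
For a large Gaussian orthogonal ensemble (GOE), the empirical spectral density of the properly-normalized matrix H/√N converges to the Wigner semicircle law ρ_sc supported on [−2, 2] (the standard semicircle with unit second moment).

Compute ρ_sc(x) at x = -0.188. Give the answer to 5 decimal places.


ρ_sc(x) = (1/(2π)) √(4 − x²). With x = -0.188:
  4 − x² = 4 − (-0.188)² = 4 − 0.035344 = 3.964656.
  √(4 − x²) = 1.991144.
  1/(2π) = 0.159155.
  ρ_sc(-0.188) = 0.159155 · 1.991144 = 0.316900.

Rounded to 5 decimal places: ρ_sc(-0.188) ≈ 0.31690.


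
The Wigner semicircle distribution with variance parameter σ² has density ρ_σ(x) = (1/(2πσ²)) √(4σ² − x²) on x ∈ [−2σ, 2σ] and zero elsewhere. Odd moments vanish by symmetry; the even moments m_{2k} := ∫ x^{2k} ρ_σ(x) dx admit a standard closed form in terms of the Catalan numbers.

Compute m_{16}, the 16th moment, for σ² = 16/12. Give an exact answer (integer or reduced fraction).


By the scaled semicircle moment identity, m_{2k} = σ^{2k} · C_k with k = 8.
C_8 = (1/(k+1)) · C(2k, k) = (1/9) · C(16, 8) = (1/9) · 12870 = 1430.
σ^{2k} = (σ²)^k = (16/12)^8 = 65536/6561.

Therefore m_{16} = σ^{16} · C_8 = (65536/6561) · 1430 = 93716480/6561.


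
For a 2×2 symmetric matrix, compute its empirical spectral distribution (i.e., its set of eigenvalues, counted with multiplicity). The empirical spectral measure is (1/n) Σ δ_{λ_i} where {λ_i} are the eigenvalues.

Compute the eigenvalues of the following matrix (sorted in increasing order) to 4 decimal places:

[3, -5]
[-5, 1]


Since M is real symmetric, both eigenvalues are real; they are the roots of det(λI − M) = λ² − (tr M) λ + det M.
tr M = 3 + 1 = 4.
det M = 3·1 − (-5)² = 3 − 25 = -22.
Characteristic polynomial: λ² − 4λ − 22 = 0.
Discriminant Δ = (tr M)² − 4·det M = 16 − (-88) = 104; √Δ = 10.198039.
λ = (tr M ± √Δ)/2 = (4 ± 10.198039)/2, giving (tr M − √Δ)/2 = -3.0990 and (tr M + √Δ)/2 = 7.0990.

Eigenvalues sorted in increasing order: [-3.0990, 7.0990].
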